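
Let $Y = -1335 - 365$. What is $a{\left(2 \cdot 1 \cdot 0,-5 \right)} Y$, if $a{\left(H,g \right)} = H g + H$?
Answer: $0$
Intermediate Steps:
$a{\left(H,g \right)} = H + H g$
$Y = -1700$ ($Y = -1335 - 365 = -1700$)
$a{\left(2 \cdot 1 \cdot 0,-5 \right)} Y = 2 \cdot 1 \cdot 0 \left(1 - 5\right) \left(-1700\right) = 2 \cdot 0 \left(-4\right) \left(-1700\right) = 0 \left(-4\right) \left(-1700\right) = 0 \left(-1700\right) = 0$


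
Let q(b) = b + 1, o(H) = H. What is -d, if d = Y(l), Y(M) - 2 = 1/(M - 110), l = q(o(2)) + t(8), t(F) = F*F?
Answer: -85/43 ≈ -1.9767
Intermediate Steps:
t(F) = F²
q(b) = 1 + b
l = 67 (l = (1 + 2) + 8² = 3 + 64 = 67)
Y(M) = 2 + 1/(-110 + M) (Y(M) = 2 + 1/(M - 110) = 2 + 1/(-110 + M))
d = 85/43 (d = (-219 + 2*67)/(-110 + 67) = (-219 + 134)/(-43) = -1/43*(-85) = 85/43 ≈ 1.9767)
-d = -1*85/43 = -85/43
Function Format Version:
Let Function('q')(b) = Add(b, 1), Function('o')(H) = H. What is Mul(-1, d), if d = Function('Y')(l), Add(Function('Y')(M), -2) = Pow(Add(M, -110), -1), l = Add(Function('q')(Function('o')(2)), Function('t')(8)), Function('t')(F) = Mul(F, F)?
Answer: Rational(-85, 43) ≈ -1.9767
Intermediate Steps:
Function('t')(F) = Pow(F, 2)
Function('q')(b) = Add(1, b)
l = 67 (l = Add(Add(1, 2), Pow(8, 2)) = Add(3, 64) = 67)
Function('Y')(M) = Add(2, Pow(Add(-110, M), -1)) (Function('Y')(M) = Add(2, Pow(Add(M, -110), -1)) = Add(2, Pow(Add(-110, M), -1)))
d = Rational(85, 43) (d = Mul(Pow(Add(-110, 67), -1), Add(-219, Mul(2, 67))) = Mul(Pow(-43, -1), Add(-219, 134)) = Mul(Rational(-1, 43), -85) = Rational(85, 43) ≈ 1.9767)
Mul(-1, d) = Mul(-1, Rational(85, 43)) = Rational(-85, 43)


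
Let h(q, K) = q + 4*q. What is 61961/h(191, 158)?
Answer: 61961/955 ≈ 64.881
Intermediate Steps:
h(q, K) = 5*q
61961/h(191, 158) = 61961/((5*191)) = 61961/955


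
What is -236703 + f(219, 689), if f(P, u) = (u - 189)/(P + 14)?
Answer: -55151299/233 ≈ -2.3670e+5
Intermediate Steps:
f(P, u) = (-189 + u)/(14 + P)
-236703 + f(219, 689) = -236703 + (-189 + 689)/(14 + 219) = -236703 + 500/233 = -55151299/233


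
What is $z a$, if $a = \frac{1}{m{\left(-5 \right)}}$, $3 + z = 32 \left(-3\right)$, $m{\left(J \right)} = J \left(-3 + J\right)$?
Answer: $- \frac{99}{40} \approx -2.475$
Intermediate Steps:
$z = -99$ ($z = -3 + 32 \left(-3\right) = -3 - 96 = -99$)
$a = \frac{1}{40}$ ($a = \frac{1}{\left(-5\right) \left(-3 - 5\right)} = \frac{1}{\left(-5\right) \left(-8\right)} = \frac{1}{40} \approx 0.025$)
$z a = \left(-99\right) \frac{1}{40} = - \frac{99}{40}$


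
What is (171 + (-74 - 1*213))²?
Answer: 13456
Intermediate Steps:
(171 + (-74 - 1*213))² = (171 + (-74 - 213))² = (171 - 287)² = (-116)² = 13456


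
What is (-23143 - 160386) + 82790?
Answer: -100739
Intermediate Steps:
(-23143 - 160386) + 82790 = -183529 + 82790 = -100739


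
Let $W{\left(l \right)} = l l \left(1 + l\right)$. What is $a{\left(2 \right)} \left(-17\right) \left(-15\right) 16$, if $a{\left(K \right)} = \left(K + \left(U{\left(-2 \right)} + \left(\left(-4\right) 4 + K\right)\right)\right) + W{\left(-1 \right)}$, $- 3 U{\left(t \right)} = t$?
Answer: $-46240$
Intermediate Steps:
$U{\left(t \right)} = - \frac{t}{3}$
$W{\left(l \right)} = l^{2} \left(1 + l\right)$
$a{\left(K \right)} = - \frac{46}{3} + 2 K$ ($a{\left(K \right)} = \left(K + \left(\left(- \frac{1}{3}\right) \left(-2\right) + \left(\left(-4\right) 4 + K\right)\right)\right) + \left(-1\right)^{2} \left(1 - 1\right) = \left(K + \left(\frac{2}{3} + \left(-16 + K\right)\right)\right) + 1 \cdot 0 = \left(K + \left(- \frac{46}{3} + K\right)\right) + 0 = \left(- \frac{46}{3} + 2 K\right) + 0 = - \frac{46}{3} + 2 K$)
$a{\left(2 \right)} \left(-17\right) \left(-15\right) 16 = \left(- \frac{46}{3} + 2 \cdot 2\right) \left(-17\right) \left(-15\right) 16 = \left(- \frac{46}{3} + 4\right) 255 \cdot 16 = \left(- \frac{34}{3}\right) 4080 = -46240$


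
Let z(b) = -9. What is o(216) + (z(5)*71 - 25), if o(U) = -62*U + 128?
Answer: -13928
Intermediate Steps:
o(U) = 128 - 62*U
o(216) + (z(5)*71 - 25) = (128 - 62*216) + (-9*71 - 25) = (128 - 13392) + (-639 - 25) = -13264 - 664 = -13928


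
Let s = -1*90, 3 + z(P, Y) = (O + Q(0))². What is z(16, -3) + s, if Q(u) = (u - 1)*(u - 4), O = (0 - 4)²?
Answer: 307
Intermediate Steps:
O = 16 (O = (-4)² = 16)
Q(u) = (-1 + u)*(-4 + u)
z(P, Y) = 397 (z(P, Y) = -3 + (16 + (4 + 0² - 5*0))² = -3 + (16 + (4 + 0 + 0))² = -3 + (16 + 4)² = -3 + 20² = -3 + 400 = 397)
s = -90
z(16, -3) + s = 397 - 90 = 307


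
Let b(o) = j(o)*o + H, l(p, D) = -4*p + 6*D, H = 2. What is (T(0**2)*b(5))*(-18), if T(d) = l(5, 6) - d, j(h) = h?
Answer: -7776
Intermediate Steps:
T(d) = 16 - d (T(d) = (-4*5 + 6*6) - d = (-20 + 36) - d = 16 - d)
b(o) = 2 + o**2 (b(o) = o*o + 2 = o**2 + 2 = 2 + o**2)
(T(0**2)*b(5))*(-18) = ((16 - 1*0**2)*(2 + 5**2))*(-18) = ((16 - 1*0)*(2 + 25))*(-18) = ((16 + 0)*27)*(-18) = (16*27)*(-18) = 432*(-18) = -7776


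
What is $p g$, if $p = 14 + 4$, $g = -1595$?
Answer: $-28710$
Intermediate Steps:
$p = 18$
$p g = 18 \left(-1595\right) = -28710$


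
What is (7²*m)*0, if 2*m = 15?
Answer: 0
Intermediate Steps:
m = 15/2 (m = (½)*15 = 15/2 ≈ 7.5000)
(7²*m)*0 = (7²*(15/2))*0 = (49*(15/2))*0 = (735/2)*0 = 0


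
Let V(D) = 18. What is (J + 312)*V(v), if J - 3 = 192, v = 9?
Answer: 9126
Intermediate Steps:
J = 195 (J = 3 + 192 = 195)
(J + 312)*V(v) = (195 + 312)*18 = 507*18 = 9126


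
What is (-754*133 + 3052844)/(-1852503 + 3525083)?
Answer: 1476281/836290 ≈ 1.7653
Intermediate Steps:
(-754*133 + 3052844)/(-1852503 + 3525083) = (-100282 + 3052844)/1672580 = 2952562*(1/1672580) = 1476281/836290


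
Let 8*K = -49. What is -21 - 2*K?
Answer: -35/4 ≈ -8.7500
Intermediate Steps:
K = -49/8 (K = (⅛)*(-49) = -49/8 ≈ -6.1250)
-21 - 2*K = -21 - 2*(-49/8) = -21 + 49/4 = -35/4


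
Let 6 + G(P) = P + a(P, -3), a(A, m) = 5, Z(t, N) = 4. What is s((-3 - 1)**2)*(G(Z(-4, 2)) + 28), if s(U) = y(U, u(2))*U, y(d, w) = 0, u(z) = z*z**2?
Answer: 0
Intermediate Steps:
u(z) = z**3
s(U) = 0 (s(U) = 0*U = 0)
G(P) = -1 + P (G(P) = -6 + (P + 5) = -6 + (5 + P) = -1 + P)
s((-3 - 1)**2)*(G(Z(-4, 2)) + 28) = 0*((-1 + 4) + 28) = 0*(3 + 28) = 0*31 = 0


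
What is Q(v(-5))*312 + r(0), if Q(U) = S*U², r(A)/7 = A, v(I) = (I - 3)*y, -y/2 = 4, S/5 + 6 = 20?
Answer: 89456640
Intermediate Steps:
S = 70 (S = -30 + 5*20 = -30 + 100 = 70)
y = -8 (y = -2*4 = -8)
v(I) = 24 - 8*I (v(I) = (I - 3)*(-8) = (-3 + I)*(-8) = 24 - 8*I)
r(A) = 7*A
Q(U) = 70*U²
Q(v(-5))*312 + r(0) = (70*(24 - 8*(-5))²)*312 + 7*0 = (70*(24 + 40)²)*312 + 0 = (70*64²)*312 + 0 = (70*4096)*312 + 0 = 286720*312 + 0 = 89456640 + 0 = 89456640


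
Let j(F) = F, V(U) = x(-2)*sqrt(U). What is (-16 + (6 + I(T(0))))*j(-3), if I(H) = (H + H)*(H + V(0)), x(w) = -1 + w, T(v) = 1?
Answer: 24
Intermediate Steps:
V(U) = -3*sqrt(U) (V(U) = (-1 - 2)*sqrt(U) = -3*sqrt(U))
I(H) = 2*H**2 (I(H) = (H + H)*(H - 3*sqrt(0)) = (2*H)*(H - 3*0) = (2*H)*(H + 0) = (2*H)*H = 2*H**2)
(-16 + (6 + I(T(0))))*j(-3) = (-16 + (6 + 2*1**2))*(-3) = (-16 + (6 + 2*1))*(-3) = (-16 + (6 + 2))*(-3) = (-16 + 8)*(-3) = -8*(-3) = 24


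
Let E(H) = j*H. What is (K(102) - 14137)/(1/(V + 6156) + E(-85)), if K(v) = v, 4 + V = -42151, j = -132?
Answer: -505245965/403908779 ≈ -1.2509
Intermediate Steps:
E(H) = -132*H
V = -42155 (V = -4 - 42151 = -42155)
(K(102) - 14137)/(1/(V + 6156) + E(-85)) = (102 - 14137)/(1/(-42155 + 6156) - 132*(-85)) = -14035/(1/(-35999) + 11220) = -14035/(-1/35999 + 11220) = -14035/403908779/35999 = -14035*35999/403908779 = -505245965/403908779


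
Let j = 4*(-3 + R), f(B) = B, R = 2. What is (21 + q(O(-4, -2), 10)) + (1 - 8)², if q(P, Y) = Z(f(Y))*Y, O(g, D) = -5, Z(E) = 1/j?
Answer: 135/2 ≈ 67.500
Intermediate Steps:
j = -4 (j = 4*(-3 + 2) = 4*(-1) = -4)
Z(E) = -¼ (Z(E) = 1/(-4) = -¼)
q(P, Y) = -Y/4
(21 + q(O(-4, -2), 10)) + (1 - 8)² = (21 - ¼*10) + (1 - 8)² = (21 - 5/2) + (-7)² = 37/2 + 49 = 135/2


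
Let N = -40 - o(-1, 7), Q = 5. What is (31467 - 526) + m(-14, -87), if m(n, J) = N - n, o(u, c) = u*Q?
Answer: 30920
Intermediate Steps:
o(u, c) = 5*u (o(u, c) = u*5 = 5*u)
N = -35 (N = -40 - 5*(-1) = -40 - 1*(-5) = -40 + 5 = -35)
m(n, J) = -35 - n
(31467 - 526) + m(-14, -87) = (31467 - 526) + (-35 - 1*(-14)) = 30941 + (-35 + 14) = 30941 - 21 = 30920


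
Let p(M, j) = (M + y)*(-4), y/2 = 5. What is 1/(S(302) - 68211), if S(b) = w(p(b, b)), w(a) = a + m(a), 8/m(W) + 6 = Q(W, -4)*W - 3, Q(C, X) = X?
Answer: -4983/346114189 ≈ -1.4397e-5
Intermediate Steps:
y = 10 (y = 2*5 = 10)
m(W) = 8/(-9 - 4*W) (m(W) = 8/(-6 + (-4*W - 3)) = 8/(-6 + (-3 - 4*W)) = 8/(-9 - 4*W))
p(M, j) = -40 - 4*M (p(M, j) = (M + 10)*(-4) = (10 + M)*(-4) = -40 - 4*M)
w(a) = a + 8/(-9 - 4*a)
S(b) = (-368 - 36*b + 4*(-40 - 4*b)²)/(-151 - 16*b) (S(b) = (-8 + 4*(-40 - 4*b)² + 9*(-40 - 4*b))/(9 + 4*(-40 - 4*b)) = (-8 + 4*(-40 - 4*b)² + (-360 - 36*b))/(9 + (-160 - 16*b)) = (-368 - 36*b + 4*(-40 - 4*b)²)/(-151 - 16*b))
1/(S(302) - 68211) = 1/(4*(-1508 - 311*302 - 16*302²)/(151 + 16*302) - 68211) = 1/(4*(-1508 - 93922 - 16*91204)/(151 + 4832) - 68211) = 1/(4*(-1508 - 93922 - 1459264)/4983 - 68211) = 1/(4*(1/4983)*(-1554694) - 68211) = 1/(-6218776/4983 - 68211) = 1/(-346114189/4983) = -4983/346114189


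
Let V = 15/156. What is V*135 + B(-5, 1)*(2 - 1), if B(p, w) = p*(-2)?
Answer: 1195/52 ≈ 22.981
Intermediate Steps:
V = 5/52 (V = 15*(1/156) = 5/52 ≈ 0.096154)
B(p, w) = -2*p
V*135 + B(-5, 1)*(2 - 1) = (5/52)*135 + (-2*(-5))*(2 - 1) = 675/52 + 10*1 = 675/52 + 10 = 1195/52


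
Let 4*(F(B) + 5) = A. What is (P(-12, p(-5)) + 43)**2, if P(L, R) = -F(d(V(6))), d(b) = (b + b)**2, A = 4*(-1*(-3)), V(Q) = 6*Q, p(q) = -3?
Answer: 2025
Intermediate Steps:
A = 12 (A = 4*3 = 12)
d(b) = 4*b**2 (d(b) = (2*b)**2 = 4*b**2)
F(B) = -2 (F(B) = -5 + (1/4)*12 = -5 + 3 = -2)
P(L, R) = 2 (P(L, R) = -1*(-2) = 2)
(P(-12, p(-5)) + 43)**2 = (2 + 43)**2 = 45**2 = 2025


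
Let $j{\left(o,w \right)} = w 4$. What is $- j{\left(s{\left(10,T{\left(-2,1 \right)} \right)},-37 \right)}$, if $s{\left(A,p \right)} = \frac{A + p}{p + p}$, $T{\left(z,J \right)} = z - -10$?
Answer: $148$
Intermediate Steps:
$T{\left(z,J \right)} = 10 + z$ ($T{\left(z,J \right)} = z + 10 = 10 + z$)
$s{\left(A,p \right)} = \frac{A + p}{2 p}$
$j{\left(o,w \right)} = 4 w$
$- j{\left(s{\left(10,T{\left(-2,1 \right)} \right)},-37 \right)} = - 4 \left(-37\right) = \left(-1\right) \left(-148\right) = 148$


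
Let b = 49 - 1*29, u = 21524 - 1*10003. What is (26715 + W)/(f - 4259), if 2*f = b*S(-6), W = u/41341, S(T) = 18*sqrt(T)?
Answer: -4703794355024/757924438021 - 198798540480*I*sqrt(6)/757924438021 ≈ -6.2062 - 0.64248*I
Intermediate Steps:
u = 11521 (u = 21524 - 10003 = 11521)
W = 11521/41341 ≈ 0.27868
b = 20 (b = 49 - 29 = 20)
f = 180*I*sqrt(6) (f = (20*(18*sqrt(-6)))/2 = (20*(18*(I*sqrt(6))))/2 = (20*(18*I*sqrt(6)))/2 = (360*I*sqrt(6))/2 = 180*I*sqrt(6) ≈ 440.91*I)
(26715 + W)/(f - 4259) = (26715 + 11521/41341)/(180*I*sqrt(6) - 4259) = 1104436336/(41341*(-4259 + 180*I*sqrt(6)))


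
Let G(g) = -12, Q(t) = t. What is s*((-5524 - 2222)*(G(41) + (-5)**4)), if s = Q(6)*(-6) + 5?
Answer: 147197238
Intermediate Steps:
s = -31 (s = 6*(-6) + 5 = -36 + 5 = -31)
s*((-5524 - 2222)*(G(41) + (-5)**4)) = -31*(-5524 - 2222)*(-12 + (-5)**4) = -(-240126)*(-12 + 625) = -(-240126)*613 = -31*(-4748298) = 147197238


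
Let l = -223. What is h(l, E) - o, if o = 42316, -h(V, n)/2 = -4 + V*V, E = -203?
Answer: -141766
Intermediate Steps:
h(V, n) = 8 - 2*V**2 (h(V, n) = -2*(-4 + V*V) = -2*(-4 + V**2) = 8 - 2*V**2)
h(l, E) - o = (8 - 2*(-223)**2) - 1*42316 = (8 - 2*49729) - 42316 = (8 - 99458) - 42316 = -99450 - 42316 = -141766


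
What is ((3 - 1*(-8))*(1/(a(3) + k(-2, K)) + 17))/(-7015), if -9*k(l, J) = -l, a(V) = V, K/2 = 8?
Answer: -4774/175375 ≈ -0.027222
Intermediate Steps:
K = 16 (K = 2*8 = 16)
k(l, J) = l/9 (k(l, J) = -(-1)*l/9 = l/9)
((3 - 1*(-8))*(1/(a(3) + k(-2, K)) + 17))/(-7015) = ((3 - 1*(-8))*(1/(3 + (1/9)*(-2)) + 17))/(-7015) = ((3 + 8)*(1/(3 - 2/9) + 17))*(-1/7015) = (11*(1/(25/9) + 17))*(-1/7015) = (11*(9/25 + 17))*(-1/7015) = (11*(434/25))*(-1/7015) = (4774/25)*(-1/7015) = -4774/175375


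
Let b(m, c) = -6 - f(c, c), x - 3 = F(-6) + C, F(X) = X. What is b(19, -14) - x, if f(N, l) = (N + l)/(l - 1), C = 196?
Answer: -3013/15 ≈ -200.87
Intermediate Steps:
x = 193 (x = 3 + (-6 + 196) = 3 + 190 = 193)
f(N, l) = (N + l)/(-1 + l)
b(m, c) = -6 - 2*c/(-1 + c) (b(m, c) = -6 - (c + c)/(-1 + c) = -6 - 2*c/(-1 + c))
b(19, -14) - x = 2*(3 - 4*(-14))/(-1 - 14) - 1*193 = 2*(3 + 56)/(-15) - 193 = 2*(-1/15)*59 - 193 = -118/15 - 193 = -3013/15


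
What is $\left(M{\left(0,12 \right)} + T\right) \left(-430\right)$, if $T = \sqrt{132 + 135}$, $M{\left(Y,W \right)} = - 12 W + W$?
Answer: $56760 - 430 \sqrt{267} \approx 49734.0$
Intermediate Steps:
$M{\left(Y,W \right)} = - 11 W$
$T = \sqrt{267} \approx 16.34$
$\left(M{\left(0,12 \right)} + T\right) \left(-430\right) = \left(\left(-11\right) 12 + \sqrt{267}\right) \left(-430\right) = \left(-132 + \sqrt{267}\right) \left(-430\right) = 56760 - 430 \sqrt{267}$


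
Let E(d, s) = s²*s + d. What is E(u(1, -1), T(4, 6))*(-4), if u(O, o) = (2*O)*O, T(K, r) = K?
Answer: -264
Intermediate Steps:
u(O, o) = 2*O²
E(d, s) = d + s³ (E(d, s) = s³ + d = d + s³)
E(u(1, -1), T(4, 6))*(-4) = (2*1² + 4³)*(-4) = (2*1 + 64)*(-4) = (2 + 64)*(-4) = 66*(-4) = -264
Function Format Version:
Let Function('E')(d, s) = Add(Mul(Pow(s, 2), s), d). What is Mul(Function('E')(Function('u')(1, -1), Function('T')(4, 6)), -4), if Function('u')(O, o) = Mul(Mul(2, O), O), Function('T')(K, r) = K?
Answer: -264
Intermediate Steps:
Function('u')(O, o) = Mul(2, Pow(O, 2))
Function('E')(d, s) = Add(d, Pow(s, 3)) (Function('E')(d, s) = Add(Pow(s, 3), d) = Add(d, Pow(s, 3)))
Mul(Function('E')(Function('u')(1, -1), Function('T')(4, 6)), -4) = Mul(Add(Mul(2, Pow(1, 2)), Pow(4, 3)), -4) = Mul(Add(Mul(2, 1), 64), -4) = Mul(Add(2, 64), -4) = Mul(66, -4) = -264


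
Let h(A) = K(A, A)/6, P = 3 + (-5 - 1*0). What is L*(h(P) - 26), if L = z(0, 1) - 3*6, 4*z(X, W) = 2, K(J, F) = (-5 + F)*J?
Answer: 2485/6 ≈ 414.17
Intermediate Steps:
K(J, F) = J*(-5 + F)
z(X, W) = 1/2 (z(X, W) = (1/4)*2 = 1/2)
P = -2 (P = 3 + (-5 + 0) = 3 - 5 = -2)
L = -35/2 (L = 1/2 - 3*6 = 1/2 - 18 = -35/2 ≈ -17.500)
h(A) = A*(-5 + A)/6 (h(A) = (A*(-5 + A))/6 = (A*(-5 + A))*(1/6) = A*(-5 + A)/6)
L*(h(P) - 26) = -35*((1/6)*(-2)*(-5 - 2) - 26)/2 = -35*((1/6)*(-2)*(-7) - 26)/2 = -35*(7/3 - 26)/2 = -35/2*(-71/3) = 2485/6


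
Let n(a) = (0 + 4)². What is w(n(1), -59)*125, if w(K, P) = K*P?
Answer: -118000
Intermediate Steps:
n(a) = 16 (n(a) = 4² = 16)
w(n(1), -59)*125 = (16*(-59))*125 = -944*125 = -118000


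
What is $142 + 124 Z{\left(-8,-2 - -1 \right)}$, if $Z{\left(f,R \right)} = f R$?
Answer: $1134$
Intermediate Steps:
$Z{\left(f,R \right)} = R f$
$142 + 124 Z{\left(-8,-2 - -1 \right)} = 142 + 124 \left(-2 - -1\right) \left(-8\right) = 142 + 124 \left(-2 + 1\right) \left(-8\right) = 142 + 124 \left(\left(-1\right) \left(-8\right)\right) = 142 + 124 \cdot 8 = 142 + 992 = 1134$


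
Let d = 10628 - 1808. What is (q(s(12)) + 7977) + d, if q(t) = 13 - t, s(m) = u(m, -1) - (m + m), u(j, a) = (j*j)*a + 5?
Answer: 16973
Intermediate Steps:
u(j, a) = 5 + a*j**2 (u(j, a) = j**2*a + 5 = a*j**2 + 5 = 5 + a*j**2)
d = 8820
s(m) = 5 - m**2 - 2*m (s(m) = (5 - m**2) - (m + m) = (5 - m**2) - 2*m = 5 - m**2 - 2*m)
(q(s(12)) + 7977) + d = ((13 - (5 - 1*12**2 - 2*12)) + 7977) + 8820 = ((13 - (5 - 1*144 - 24)) + 7977) + 8820 = ((13 - (5 - 144 - 24)) + 7977) + 8820 = ((13 - 1*(-163)) + 7977) + 8820 = ((13 + 163) + 7977) + 8820 = (176 + 7977) + 8820 = 8153 + 8820 = 16973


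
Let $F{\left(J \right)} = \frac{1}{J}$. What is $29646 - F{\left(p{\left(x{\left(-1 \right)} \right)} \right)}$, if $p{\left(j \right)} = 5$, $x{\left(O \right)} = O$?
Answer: $\frac{148229}{5} \approx 29646.0$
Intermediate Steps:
$29646 - F{\left(p{\left(x{\left(-1 \right)} \right)} \right)} = 29646 - \frac{1}{5} = \frac{148229}{5}$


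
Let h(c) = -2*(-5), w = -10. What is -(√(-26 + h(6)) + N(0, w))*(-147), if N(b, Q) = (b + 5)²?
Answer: 3675 + 588*I ≈ 3675.0 + 588.0*I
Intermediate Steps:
N(b, Q) = (5 + b)²
h(c) = 10
-(√(-26 + h(6)) + N(0, w))*(-147) = -(√(-26 + 10) + (5 + 0)²)*(-147) = -(√(-16) + 5²)*(-147) = -(4*I + 25)*(-147) = -(25 + 4*I)*(-147) = -(-3675 - 588*I) = 3675 + 588*I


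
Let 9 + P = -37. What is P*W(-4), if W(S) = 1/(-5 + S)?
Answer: 46/9 ≈ 5.1111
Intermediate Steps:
P = -46 (P = -9 - 37 = -46)
P*W(-4) = -46/(-5 - 4) = -46/(-9) = -46*(-⅑) = 46/9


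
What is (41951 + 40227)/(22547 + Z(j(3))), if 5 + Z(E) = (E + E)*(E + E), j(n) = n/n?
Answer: 41089/11273 ≈ 3.6449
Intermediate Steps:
j(n) = 1
Z(E) = -5 + 4*E² (Z(E) = -5 + (E + E)*(E + E) = -5 + (2*E)*(2*E) = -5 + 4*E²)
(41951 + 40227)/(22547 + Z(j(3))) = (41951 + 40227)/(22547 + (-5 + 4*1²)) = 82178/(22547 + (-5 + 4*1)) = 82178/(22547 + (-5 + 4)) = 82178/(22547 - 1) = 82178/22546 = 82178*(1/22546) = 41089/11273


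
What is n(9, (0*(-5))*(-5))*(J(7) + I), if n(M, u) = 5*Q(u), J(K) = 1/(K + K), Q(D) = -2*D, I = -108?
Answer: 0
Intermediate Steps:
J(K) = 1/(2*K)
n(M, u) = -10*u (n(M, u) = 5*(-2*u) = -10*u)
n(9, (0*(-5))*(-5))*(J(7) + I) = (-10*0*(-5)*(-5))*((½)/7 - 108) = (-0*(-5))*((½)*(⅐) - 108) = (-10*0)*(1/14 - 108) = 0*(-1511/14) = 0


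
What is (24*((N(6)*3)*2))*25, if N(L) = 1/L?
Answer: 600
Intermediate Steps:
N(L) = 1/L
(24*((N(6)*3)*2))*25 = (24*((3/6)*2))*25 = (24*(((⅙)*3)*2))*25 = (24*((½)*2))*25 = (24*1)*25 = 24*25 = 600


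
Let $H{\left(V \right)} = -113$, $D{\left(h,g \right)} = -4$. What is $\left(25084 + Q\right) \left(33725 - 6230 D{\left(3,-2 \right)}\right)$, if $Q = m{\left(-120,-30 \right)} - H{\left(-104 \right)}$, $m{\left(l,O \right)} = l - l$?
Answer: $1477678065$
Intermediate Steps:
$m{\left(l,O \right)} = 0$
$Q = 113$ ($Q = 0 - -113 = 0 + 113 = 113$)
$\left(25084 + Q\right) \left(33725 - 6230 D{\left(3,-2 \right)}\right) = \left(25084 + 113\right) \left(33725 - -24920\right) = 25197 \left(33725 + 24920\right) = 25197 \cdot 58645 = 1477678065$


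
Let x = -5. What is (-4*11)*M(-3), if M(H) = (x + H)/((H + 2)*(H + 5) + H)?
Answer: -352/5 ≈ -70.400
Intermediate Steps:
M(H) = (-5 + H)/(H + (2 + H)*(5 + H)) (M(H) = (-5 + H)/((H + 2)*(H + 5) + H) = (-5 + H)/((2 + H)*(5 + H) + H) = (-5 + H)/(H + (2 + H)*(5 + H)))
(-4*11)*M(-3) = (-4*11)*((-5 - 3)/(10 + (-3)**2 + 8*(-3))) = -44*(-8)/(10 + 9 - 24) = -44*(-8)/(-5) = -(-44)*(-8)/5 = -44*8/5 = -352/5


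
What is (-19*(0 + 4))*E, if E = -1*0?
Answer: 0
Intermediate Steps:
E = 0
(-19*(0 + 4))*E = -19*(0 + 4)*0 = -19*4*0 = -76*0 = 0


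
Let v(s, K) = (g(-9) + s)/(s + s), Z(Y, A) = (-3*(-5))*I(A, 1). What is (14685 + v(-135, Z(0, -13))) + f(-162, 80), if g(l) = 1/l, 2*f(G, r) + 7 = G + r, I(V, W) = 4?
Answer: 35577631/2430 ≈ 14641.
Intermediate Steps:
f(G, r) = -7/2 + G/2 + r/2 (f(G, r) = -7/2 + (G + r)/2 = -7/2 + (G/2 + r/2) = -7/2 + G/2 + r/2)
Z(Y, A) = 60 (Z(Y, A) = -3*(-5)*4 = 15*4 = 60)
v(s, K) = (-⅑ + s)/(2*s) (v(s, K) = (1/(-9) + s)/(s + s) = (-⅑ + s)/((2*s)) = (-⅑ + s)*(1/(2*s)) = (-⅑ + s)/(2*s))
(14685 + v(-135, Z(0, -13))) + f(-162, 80) = (14685 + (1/18)*(-1 + 9*(-135))/(-135)) + (-7/2 + (½)*(-162) + (½)*80) = (14685 + (1/18)*(-1/135)*(-1 - 1215)) + (-7/2 - 81 + 40) = (14685 + (1/18)*(-1/135)*(-1216)) - 89/2 = (14685 + 608/1215) - 89/2 = 17842883/1215 - 89/2 = 35577631/2430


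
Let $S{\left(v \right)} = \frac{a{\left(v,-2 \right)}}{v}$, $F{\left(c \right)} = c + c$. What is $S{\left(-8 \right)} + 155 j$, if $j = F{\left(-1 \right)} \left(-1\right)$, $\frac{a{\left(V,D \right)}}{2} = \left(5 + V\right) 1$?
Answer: $\frac{1243}{4} \approx 310.75$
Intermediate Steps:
$a{\left(V,D \right)} = 10 + 2 V$ ($a{\left(V,D \right)} = 2 \left(5 + V\right) 1 = 2 \left(5 + V\right) = 10 + 2 V$)
$F{\left(c \right)} = 2 c$
$j = 2$ ($j = 2 \left(-1\right) \left(-1\right) = \left(-2\right) \left(-1\right) = 2$)
$S{\left(v \right)} = \frac{10 + 2 v}{v}$
$S{\left(-8 \right)} + 155 j = \left(2 + \frac{10}{-8}\right) + 155 \cdot 2 = \left(2 + 10 \left(- \frac{1}{8}\right)\right) + 310 = \left(2 - \frac{5}{4}\right) + 310 = \frac{3}{4} + 310 = \frac{1243}{4}$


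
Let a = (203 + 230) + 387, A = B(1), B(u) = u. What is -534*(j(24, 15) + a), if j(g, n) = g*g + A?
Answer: -745998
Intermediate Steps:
A = 1
j(g, n) = 1 + g² (j(g, n) = g*g + 1 = g² + 1 = 1 + g²)
a = 820 (a = 433 + 387 = 820)
-534*(j(24, 15) + a) = -534*((1 + 24²) + 820) = -534*((1 + 576) + 820) = -534*(577 + 820) = -534*1397 = -745998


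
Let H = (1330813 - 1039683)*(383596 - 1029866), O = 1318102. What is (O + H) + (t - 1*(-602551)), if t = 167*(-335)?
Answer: -188146720392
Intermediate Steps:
t = -55945
H = -188148585100 (H = 291130*(-646270) = -188148585100)
(O + H) + (t - 1*(-602551)) = (1318102 - 188148585100) + (-55945 - 1*(-602551)) = -188147266998 + (-55945 + 602551) = -188147266998 + 546606 = -188146720392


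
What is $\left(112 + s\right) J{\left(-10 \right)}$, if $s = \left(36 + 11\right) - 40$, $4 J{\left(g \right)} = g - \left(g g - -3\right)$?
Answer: $- \frac{13447}{4} \approx -3361.8$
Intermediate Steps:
$J{\left(g \right)} = - \frac{3}{4} - \frac{g^{2}}{4} + \frac{g}{4}$ ($J{\left(g \right)} = \frac{g - \left(g g - -3\right)}{4} = \frac{g - \left(g^{2} + 3\right)}{4} = \frac{g - \left(3 + g^{2}\right)}{4} = \frac{-3 + g - g^{2}}{4} = - \frac{3}{4} - \frac{g^{2}}{4} + \frac{g}{4}$)
$s = 7$ ($s = 47 - 40 = 7$)
$\left(112 + s\right) J{\left(-10 \right)} = \left(112 + 7\right) \left(- \frac{3}{4} - \frac{\left(-10\right)^{2}}{4} + \frac{1}{4} \left(-10\right)\right) = 119 \left(- \frac{3}{4} - 25 - \frac{5}{2}\right) = 119 \left(- \frac{113}{4}\right) = - \frac{13447}{4}$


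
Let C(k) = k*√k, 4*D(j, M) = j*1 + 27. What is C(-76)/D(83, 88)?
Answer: -304*I*√19/55 ≈ -24.093*I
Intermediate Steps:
D(j, M) = 27/4 + j/4 (D(j, M) = (j*1 + 27)/4 = (j + 27)/4 = (27 + j)/4 = 27/4 + j/4)
C(k) = k^(3/2)
C(-76)/D(83, 88) = (-76)^(3/2)/(27/4 + (¼)*83) = (-152*I*√19)/(27/4 + 83/4) = (-152*I*√19)/(55/2) = -152*I*√19*(2/55) = -304*I*√19/55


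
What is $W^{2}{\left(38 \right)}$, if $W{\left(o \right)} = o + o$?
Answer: $5776$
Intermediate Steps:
$W{\left(o \right)} = 2 o$
$W^{2}{\left(38 \right)} = \left(2 \cdot 38\right)^{2} = 76^{2} = 5776$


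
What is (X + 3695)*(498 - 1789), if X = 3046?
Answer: -8702631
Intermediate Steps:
(X + 3695)*(498 - 1789) = (3046 + 3695)*(498 - 1789) = 6741*(-1291) = -8702631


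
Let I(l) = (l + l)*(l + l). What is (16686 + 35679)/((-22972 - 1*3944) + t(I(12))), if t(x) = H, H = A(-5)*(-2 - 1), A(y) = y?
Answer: -17455/8967 ≈ -1.9466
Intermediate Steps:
I(l) = 4*l² (I(l) = (2*l)*(2*l) = 4*l²)
H = 15 (H = -5*(-2 - 1) = -5*(-3) = 15)
t(x) = 15
(16686 + 35679)/((-22972 - 1*3944) + t(I(12))) = (16686 + 35679)/((-22972 - 1*3944) + 15) = 52365/((-22972 - 3944) + 15) = 52365/(-26916 + 15) = 52365/(-26901) = 52365*(-1/26901) = -17455/8967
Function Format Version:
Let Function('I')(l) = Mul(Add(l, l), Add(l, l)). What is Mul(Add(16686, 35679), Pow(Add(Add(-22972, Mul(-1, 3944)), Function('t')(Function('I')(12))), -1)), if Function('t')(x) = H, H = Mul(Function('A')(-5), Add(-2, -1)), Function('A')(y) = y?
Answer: Rational(-17455, 8967) ≈ -1.9466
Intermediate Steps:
Function('I')(l) = Mul(4, Pow(l, 2)) (Function('I')(l) = Mul(Mul(2, l), Mul(2, l)) = Mul(4, Pow(l, 2)))
H = 15 (H = Mul(-5, Add(-2, -1)) = Mul(-5, -3) = 15)
Function('t')(x) = 15
Mul(Add(16686, 35679), Pow(Add(Add(-22972, Mul(-1, 3944)), Function('t')(Function('I')(12))), -1)) = Mul(Add(16686, 35679), Pow(Add(Add(-22972, Mul(-1, 3944)), 15), -1)) = Mul(52365, Pow(Add(Add(-22972, -3944), 15), -1)) = Mul(52365, Pow(Add(-26916, 15), -1)) = Mul(52365, Pow(-26901, -1)) = Mul(52365, Rational(-1, 26901)) = Rational(-17455, 8967)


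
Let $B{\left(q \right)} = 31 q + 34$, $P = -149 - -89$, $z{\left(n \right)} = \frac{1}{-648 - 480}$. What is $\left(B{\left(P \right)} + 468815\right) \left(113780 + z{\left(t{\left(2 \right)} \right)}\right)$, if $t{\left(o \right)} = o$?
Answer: $\frac{19978387010257}{376} \approx 5.3134 \cdot 10^{10}$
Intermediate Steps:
$z{\left(n \right)} = - \frac{1}{1128}$ ($z{\left(n \right)} = \frac{1}{-1128} = - \frac{1}{1128}$)
$P = -60$ ($P = -149 + 89 = -60$)
$B{\left(q \right)} = 34 + 31 q$
$\left(B{\left(P \right)} + 468815\right) \left(113780 + z{\left(t{\left(2 \right)} \right)}\right) = \left(\left(34 + 31 \left(-60\right)\right) + 468815\right) \left(113780 - \frac{1}{1128}\right) = \left(\left(34 - 1860\right) + 468815\right) \frac{128343839}{1128} = \left(-1826 + 468815\right) \frac{128343839}{1128} = 466989 \cdot \frac{128343839}{1128} = \frac{19978387010257}{376}$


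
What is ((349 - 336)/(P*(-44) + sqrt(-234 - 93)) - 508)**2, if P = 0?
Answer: 84386759/327 + 13208*I*sqrt(327)/327 ≈ 2.5806e+5 + 730.4*I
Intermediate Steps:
((349 - 336)/(P*(-44) + sqrt(-234 - 93)) - 508)**2 = ((349 - 336)/(0*(-44) + sqrt(-234 - 93)) - 508)**2 = (13/(0 + sqrt(-327)) - 508)**2 = (13/(0 + I*sqrt(327)) - 508)**2 = (13/((I*sqrt(327))) - 508)**2 = (13*(-I*sqrt(327)/327) - 508)**2 = (-13*I*sqrt(327)/327 - 508)**2 = (-508 - 13*I*sqrt(327)/327)**2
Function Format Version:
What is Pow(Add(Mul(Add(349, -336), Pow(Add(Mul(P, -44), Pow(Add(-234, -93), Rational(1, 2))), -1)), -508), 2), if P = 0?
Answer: Add(Rational(84386759, 327), Mul(Rational(13208, 327), I, Pow(327, Rational(1, 2)))) ≈ Add(2.5806e+5, Mul(730.40, I))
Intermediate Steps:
Pow(Add(Mul(Add(349, -336), Pow(Add(Mul(P, -44), Pow(Add(-234, -93), Rational(1, 2))), -1)), -508), 2) = Pow(Add(Mul(Add(349, -336), Pow(Add(Mul(0, -44), Pow(Add(-234, -93), Rational(1, 2))), -1)), -508), 2) = Pow(Add(Mul(13, Pow(Add(0, Pow(-327, Rational(1, 2))), -1)), -508), 2) = Pow(Add(Mul(13, Pow(Add(0, Mul(I, Pow(327, Rational(1, 2)))), -1)), -508), 2) = Pow(Add(Mul(13, Pow(Mul(I, Pow(327, Rational(1, 2))), -1)), -508), 2) = Pow(Add(Mul(13, Mul(Rational(-1, 327), I, Pow(327, Rational(1, 2)))), -508), 2) = Pow(Add(Mul(Rational(-13, 327), I, Pow(327, Rational(1, 2))), -508), 2) = Pow(Add(-508, Mul(Rational(-13, 327), I, Pow(327, Rational(1, 2)))), 2)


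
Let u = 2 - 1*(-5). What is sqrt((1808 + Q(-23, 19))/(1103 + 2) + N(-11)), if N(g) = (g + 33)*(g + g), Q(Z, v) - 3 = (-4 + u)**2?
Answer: 10*I*sqrt(1394)/17 ≈ 21.963*I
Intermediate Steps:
u = 7 (u = 2 + 5 = 7)
Q(Z, v) = 12 (Q(Z, v) = 3 + (-4 + 7)**2 = 3 + 3**2 = 3 + 9 = 12)
N(g) = 2*g*(33 + g) (N(g) = (33 + g)*(2*g) = 2*g*(33 + g))
sqrt((1808 + Q(-23, 19))/(1103 + 2) + N(-11)) = sqrt((1808 + 12)/(1103 + 2) + 2*(-11)*(33 - 11)) = sqrt(1820/1105 + 2*(-11)*22) = sqrt(1820*(1/1105) - 484) = sqrt(28/17 - 484) = sqrt(-8200/17) = 10*I*sqrt(1394)/17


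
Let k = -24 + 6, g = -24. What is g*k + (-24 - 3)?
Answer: 405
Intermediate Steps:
k = -18
g*k + (-24 - 3) = -24*(-18) + (-24 - 3) = 432 - 27 = 405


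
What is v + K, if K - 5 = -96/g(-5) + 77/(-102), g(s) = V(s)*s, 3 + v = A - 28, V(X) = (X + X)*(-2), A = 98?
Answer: 184123/2550 ≈ 72.205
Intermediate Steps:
V(X) = -4*X (V(X) = (2*X)*(-2) = -4*X)
v = 67 (v = -3 + (98 - 28) = -3 + 70 = 67)
g(s) = -4*s**2 (g(s) = (-4*s)*s = -4*s**2)
K = 13273/2550 (K = 5 + (-96/((-4*(-5)**2)) + 77/(-102)) = 5 + (-96/((-4*25)) + 77*(-1/102)) = 5 + (-96/(-100) - 77/102) = 5 + (-96*(-1/100) - 77/102) = 5 + (24/25 - 77/102) = 5 + 523/2550 = 13273/2550 ≈ 5.2051)
v + K = 67 + 13273/2550 = 184123/2550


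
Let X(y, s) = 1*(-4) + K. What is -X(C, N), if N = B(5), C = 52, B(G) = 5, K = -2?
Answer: 6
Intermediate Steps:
N = 5
X(y, s) = -6 (X(y, s) = 1*(-4) - 2 = -4 - 2 = -6)
-X(C, N) = -1*(-6) = 6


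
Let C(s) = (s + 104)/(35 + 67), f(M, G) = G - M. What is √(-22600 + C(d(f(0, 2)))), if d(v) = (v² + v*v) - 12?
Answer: 5*I*√2351202/51 ≈ 150.33*I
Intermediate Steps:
d(v) = -12 + 2*v² (d(v) = (v² + v²) - 12 = 2*v² - 12 = -12 + 2*v²)
C(s) = 52/51 + s/102 (C(s) = (104 + s)/102 = (104 + s)*(1/102) = 52/51 + s/102)
√(-22600 + C(d(f(0, 2)))) = √(-22600 + (52/51 + (-12 + 2*(2 - 1*0)²)/102)) = √(-22600 + (52/51 + (-12 + 2*(2 + 0)²)/102)) = √(-22600 + (52/51 + (-12 + 2*2²)/102)) = √(-22600 + (52/51 + (-12 + 2*4)/102)) = √(-22600 + (52/51 + (-12 + 8)/102)) = √(-22600 + (52/51 + (1/102)*(-4))) = √(-22600 + (52/51 - 2/51)) = √(-22600 + 50/51) = √(-1152550/51) = 5*I*√2351202/51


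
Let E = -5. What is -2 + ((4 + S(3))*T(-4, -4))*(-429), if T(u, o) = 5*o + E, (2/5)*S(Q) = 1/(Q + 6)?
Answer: 275263/6 ≈ 45877.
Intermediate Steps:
S(Q) = 5/(2*(6 + Q)) (S(Q) = 5/(2*(Q + 6)) = 5/(2*(6 + Q)))
T(u, o) = -5 + 5*o (T(u, o) = 5*o - 5 = -5 + 5*o)
-2 + ((4 + S(3))*T(-4, -4))*(-429) = -2 + ((4 + 5/(2*(6 + 3)))*(-5 + 5*(-4)))*(-429) = -2 + ((4 + (5/2)/9)*(-5 - 20))*(-429) = -2 + ((4 + (5/2)*(1/9))*(-25))*(-429) = -2 + ((4 + 5/18)*(-25))*(-429) = -2 + ((77/18)*(-25))*(-429) = -2 - 1925/18*(-429) = -2 + 275275/6 = 275263/6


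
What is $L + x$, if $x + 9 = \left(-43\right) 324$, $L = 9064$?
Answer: $-4877$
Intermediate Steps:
$x = -13941$ ($x = -9 - 13932 = -13941$)
$L + x = 9064 - 13941 = -4877$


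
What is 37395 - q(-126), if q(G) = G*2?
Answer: 37647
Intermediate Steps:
q(G) = 2*G
37395 - q(-126) = 37395 - 2*(-126) = 37395 - 1*(-252) = 37395 + 252 = 37647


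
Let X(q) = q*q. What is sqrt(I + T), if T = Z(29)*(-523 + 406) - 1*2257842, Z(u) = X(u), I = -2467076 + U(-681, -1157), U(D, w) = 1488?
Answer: I*sqrt(4821827) ≈ 2195.9*I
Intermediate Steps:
X(q) = q**2
I = -2465588 (I = -2467076 + 1488 = -2465588)
Z(u) = u**2
T = -2356239 (T = 29**2*(-523 + 406) - 1*2257842 = 841*(-117) - 2257842 = -98397 - 2257842 = -2356239)
sqrt(I + T) = sqrt(-2465588 - 2356239) = sqrt(-4821827) = I*sqrt(4821827)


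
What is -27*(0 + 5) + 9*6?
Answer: -81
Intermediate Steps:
-27*(0 + 5) + 9*6 = -27*5 + 54 = -9*15 + 54 = -135 + 54 = -81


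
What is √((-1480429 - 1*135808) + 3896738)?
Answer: 3*√253389 ≈ 1510.1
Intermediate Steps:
√((-1480429 - 1*135808) + 3896738) = √((-1480429 - 135808) + 3896738) = √(-1616237 + 3896738) = √2280501 = 3*√253389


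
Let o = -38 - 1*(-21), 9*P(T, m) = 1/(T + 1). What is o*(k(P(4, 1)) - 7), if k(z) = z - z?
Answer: 119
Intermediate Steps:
P(T, m) = 1/(9*(1 + T)) (P(T, m) = 1/(9*(T + 1)) = 1/(9*(1 + T)))
k(z) = 0
o = -17 (o = -38 + 21 = -17)
o*(k(P(4, 1)) - 7) = -17*(0 - 7) = -17*(-7) = 119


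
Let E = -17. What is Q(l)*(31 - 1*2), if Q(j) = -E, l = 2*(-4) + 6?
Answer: 493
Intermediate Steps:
l = -2 (l = -8 + 6 = -2)
Q(j) = 17 (Q(j) = -1*(-17) = 17)
Q(l)*(31 - 1*2) = 17*(31 - 1*2) = 17*(31 - 2) = 17*29 = 493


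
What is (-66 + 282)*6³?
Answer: 46656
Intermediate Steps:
(-66 + 282)*6³ = 216*216 = 46656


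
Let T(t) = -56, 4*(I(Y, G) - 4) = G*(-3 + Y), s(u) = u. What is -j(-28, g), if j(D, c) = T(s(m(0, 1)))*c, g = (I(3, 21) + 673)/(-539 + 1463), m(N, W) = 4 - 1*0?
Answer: 1354/33 ≈ 41.030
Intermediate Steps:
m(N, W) = 4 (m(N, W) = 4 + 0 = 4)
I(Y, G) = 4 + G*(-3 + Y)/4 (I(Y, G) = 4 + (G*(-3 + Y))/4 = 4 + G*(-3 + Y)/4)
g = 677/924 (g = ((4 - 3/4*21 + (1/4)*21*3) + 673)/(-539 + 1463) = ((4 - 63/4 + 63/4) + 673)/924 = (4 + 673)*(1/924) = 677*(1/924) = 677/924 ≈ 0.73268)
j(D, c) = -56*c
-j(-28, g) = -(-56)*677/924 = -1*(-1354/33) = 1354/33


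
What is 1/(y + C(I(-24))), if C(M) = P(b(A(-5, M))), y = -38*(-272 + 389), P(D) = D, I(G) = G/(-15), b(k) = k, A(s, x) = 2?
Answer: -1/4444 ≈ -0.00022502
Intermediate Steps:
I(G) = -G/15 (I(G) = G*(-1/15) = -G/15)
y = -4446 (y = -38*117 = -1*4446 = -4446)
C(M) = 2
1/(y + C(I(-24))) = 1/(-4446 + 2) = 1/(-4444) = -1/4444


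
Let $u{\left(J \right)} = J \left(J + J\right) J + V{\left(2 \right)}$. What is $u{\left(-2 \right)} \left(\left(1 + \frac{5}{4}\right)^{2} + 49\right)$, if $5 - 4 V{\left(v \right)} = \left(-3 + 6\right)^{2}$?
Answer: $- \frac{14705}{16} \approx -919.06$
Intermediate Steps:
$V{\left(v \right)} = -1$ ($V{\left(v \right)} = \frac{5}{4} - \frac{\left(-3 + 6\right)^{2}}{4} = \frac{5}{4} - \frac{3^{2}}{4} = \frac{5}{4} - \frac{9}{4} = -1$)
$u{\left(J \right)} = -1 + 2 J^{3}$ ($u{\left(J \right)} = J \left(J + J\right) J - 1 = J 2 J J - 1 = 2 J^{2} J - 1 = 2 J^{3} - 1 = -1 + 2 J^{3}$)
$u{\left(-2 \right)} \left(\left(1 + \frac{5}{4}\right)^{2} + 49\right) = \left(-1 + 2 \left(-2\right)^{3}\right) \left(\left(1 + \frac{5}{4}\right)^{2} + 49\right) = \left(-1 + 2 \left(-8\right)\right) \left(\left(1 + 5 \cdot \frac{1}{4}\right)^{2} + 49\right) = \left(-1 - 16\right) \left(\left(1 + \frac{5}{4}\right)^{2} + 49\right) = - 17 \left(\left(\frac{9}{4}\right)^{2} + 49\right) = - 17 \left(\frac{81}{16} + 49\right) = \left(-17\right) \frac{865}{16} = - \frac{14705}{16}$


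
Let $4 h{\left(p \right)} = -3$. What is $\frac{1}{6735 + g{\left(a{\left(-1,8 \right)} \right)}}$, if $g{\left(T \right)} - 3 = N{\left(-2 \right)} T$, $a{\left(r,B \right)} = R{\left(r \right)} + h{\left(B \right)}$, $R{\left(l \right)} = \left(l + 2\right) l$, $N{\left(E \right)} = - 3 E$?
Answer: $\frac{2}{13455} \approx 0.00014864$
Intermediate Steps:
$R{\left(l \right)} = l \left(2 + l\right)$ ($R{\left(l \right)} = \left(2 + l\right) l = l \left(2 + l\right)$)
$h{\left(p \right)} = - \frac{3}{4}$ ($h{\left(p \right)} = \frac{1}{4} \left(-3\right) = - \frac{3}{4}$)
$a{\left(r,B \right)} = - \frac{3}{4} + r \left(2 + r\right)$ ($a{\left(r,B \right)} = r \left(2 + r\right) - \frac{3}{4} = - \frac{3}{4} + r \left(2 + r\right)$)
$g{\left(T \right)} = 3 + 6 T$ ($g{\left(T \right)} = 3 + \left(-3\right) \left(-2\right) T = 3 + 6 T$)
$\frac{1}{6735 + g{\left(a{\left(-1,8 \right)} \right)}} = \frac{1}{6735 + \left(3 + 6 \left(- \frac{3}{4} - \left(2 - 1\right)\right)\right)} = \frac{1}{6735 + \left(3 + 6 \left(- \frac{3}{4} - 1\right)\right)} = \frac{1}{6735 + \left(3 + 6 \left(- \frac{7}{4}\right)\right)} = \frac{1}{6735 + \left(3 - \frac{21}{2}\right)} = \frac{1}{6735 - \frac{15}{2}} = \frac{1}{\frac{13455}{2}} = \frac{2}{13455}$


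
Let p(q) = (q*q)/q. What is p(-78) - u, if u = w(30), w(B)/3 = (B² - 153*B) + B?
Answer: 10902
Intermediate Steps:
p(q) = q (p(q) = q²/q = q)
w(B) = -456*B + 3*B² (w(B) = 3*((B² - 153*B) + B) = 3*(B² - 152*B) = -456*B + 3*B²)
u = -10980 (u = 3*30*(-152 + 30) = 3*30*(-122) = -10980)
p(-78) - u = -78 - 1*(-10980) = -78 + 10980 = 10902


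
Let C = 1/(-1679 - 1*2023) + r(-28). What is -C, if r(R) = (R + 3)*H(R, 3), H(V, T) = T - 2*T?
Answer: -277649/3702 ≈ -75.000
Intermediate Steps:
H(V, T) = -T
r(R) = -9 - 3*R (r(R) = (R + 3)*(-1*3) = (3 + R)*(-3) = -9 - 3*R)
C = 277649/3702 (C = 1/(-1679 - 1*2023) + (-9 - 3*(-28)) = 1/(-1679 - 2023) + (-9 + 84) = 1/(-3702) + 75 = -1/3702 + 75 = 277649/3702 ≈ 75.000)
-C = -1*277649/3702 = -277649/3702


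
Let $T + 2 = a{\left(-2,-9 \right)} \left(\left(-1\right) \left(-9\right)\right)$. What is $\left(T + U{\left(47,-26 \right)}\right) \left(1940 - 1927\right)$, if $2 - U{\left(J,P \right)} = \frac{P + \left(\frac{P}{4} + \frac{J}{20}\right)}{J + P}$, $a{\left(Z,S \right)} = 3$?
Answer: $\frac{51753}{140} \approx 369.66$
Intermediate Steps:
$T = 25$ ($T = -2 + 3 \left(\left(-1\right) \left(-9\right)\right) = -2 + 3 \cdot 9 = -2 + 27 = 25$)
$U{\left(J,P \right)} = 2 - \frac{\frac{J}{20} + \frac{5 P}{4}}{J + P}$ ($U{\left(J,P \right)} = 2 - \frac{P + \left(\frac{P}{4} + \frac{J}{20}\right)}{J + P} = 2 - \frac{\frac{J}{20} + \frac{5 P}{4}}{J + P}$)
$\left(T + U{\left(47,-26 \right)}\right) \left(1940 - 1927\right) = \left(25 + \frac{3 \left(5 \left(-26\right) + 13 \cdot 47\right)}{20 \left(47 - 26\right)}\right) \left(1940 - 1927\right) = \left(25 + \frac{3 \left(-130 + 611\right)}{20 \cdot 21}\right) 13 = \left(25 + \frac{3}{20} \cdot \frac{1}{21} \cdot 481\right) 13 = \left(25 + \frac{481}{140}\right) 13 = \frac{3981}{140} \cdot 13 = \frac{51753}{140}$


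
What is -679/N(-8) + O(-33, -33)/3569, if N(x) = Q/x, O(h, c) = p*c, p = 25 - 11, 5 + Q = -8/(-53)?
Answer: -1027619558/917233 ≈ -1120.3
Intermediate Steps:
Q = -257/53 (Q = -5 - 8/(-53) = -5 - 8*(-1/53) = -5 + 8/53 = -257/53 ≈ -4.8491)
p = 14
O(h, c) = 14*c
N(x) = -257/(53*x)
-679/N(-8) + O(-33, -33)/3569 = -679/((-257/53/(-8))) + (14*(-33))/3569 = -679/((-257/53*(-⅛))) - 462*1/3569 = -679/257/424 - 462/3569 = -679*424/257 - 462/3569 = -287896/257 - 462/3569 = -1027619558/917233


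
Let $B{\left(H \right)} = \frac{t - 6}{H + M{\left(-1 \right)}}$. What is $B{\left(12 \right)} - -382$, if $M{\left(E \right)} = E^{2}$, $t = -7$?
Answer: $381$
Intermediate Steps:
$B{\left(H \right)} = - \frac{13}{1 + H}$ ($B{\left(H \right)} = \frac{-7 - 6}{H + \left(-1\right)^{2}} = - \frac{13}{H + 1} = - \frac{13}{1 + H}$)
$B{\left(12 \right)} - -382 = - \frac{13}{1 + 12} - -382 = - \frac{13}{13} + 382 = \left(-13\right) \frac{1}{13} + 382 = -1 + 382 = 381$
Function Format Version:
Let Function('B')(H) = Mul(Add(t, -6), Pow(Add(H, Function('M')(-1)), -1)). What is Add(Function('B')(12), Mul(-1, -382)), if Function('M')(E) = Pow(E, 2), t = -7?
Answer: 381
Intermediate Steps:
Function('B')(H) = Mul(-13, Pow(Add(1, H), -1)) (Function('B')(H) = Mul(Add(-7, -6), Pow(Add(H, Pow(-1, 2)), -1)) = Mul(-13, Pow(Add(H, 1), -1)) = Mul(-13, Pow(Add(1, H), -1)))
Add(Function('B')(12), Mul(-1, -382)) = Add(Mul(-13, Pow(Add(1, 12), -1)), Mul(-1, -382)) = Add(Mul(-13, Pow(13, -1)), 382) = Add(Mul(-13, Rational(1, 13)), 382) = Add(-1, 382) = 381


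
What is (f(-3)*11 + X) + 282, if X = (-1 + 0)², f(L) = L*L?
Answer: 382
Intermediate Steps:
f(L) = L²
X = 1 (X = (-1)² = 1)
(f(-3)*11 + X) + 282 = ((-3)²*11 + 1) + 282 = (9*11 + 1) + 282 = (99 + 1) + 282 = 100 + 282 = 382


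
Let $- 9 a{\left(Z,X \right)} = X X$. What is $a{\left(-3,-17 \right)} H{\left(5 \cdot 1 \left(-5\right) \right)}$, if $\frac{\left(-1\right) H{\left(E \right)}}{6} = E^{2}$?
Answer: $\frac{361250}{3} \approx 1.2042 \cdot 10^{5}$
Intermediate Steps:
$a{\left(Z,X \right)} = - \frac{X^{2}}{9}$ ($a{\left(Z,X \right)} = - \frac{X X}{9} = - \frac{X^{2}}{9}$)
$H{\left(E \right)} = - 6 E^{2}$
$a{\left(-3,-17 \right)} H{\left(5 \cdot 1 \left(-5\right) \right)} = - \frac{\left(-17\right)^{2}}{9} \left(- 6 \left(5 \cdot 1 \left(-5\right)\right)^{2}\right) = \left(- \frac{1}{9}\right) 289 \left(- 6 \left(5 \left(-5\right)\right)^{2}\right) = - \frac{289 \left(- 6 \left(-25\right)^{2}\right)}{9} = - \frac{289 \left(\left(-6\right) 625\right)}{9} = \left(- \frac{289}{9}\right) \left(-3750\right) = \frac{361250}{3}$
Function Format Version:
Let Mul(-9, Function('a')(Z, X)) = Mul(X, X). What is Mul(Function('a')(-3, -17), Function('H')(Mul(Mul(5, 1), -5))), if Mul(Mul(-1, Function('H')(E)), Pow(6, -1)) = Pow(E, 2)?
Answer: Rational(361250, 3) ≈ 1.2042e+5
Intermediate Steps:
Function('a')(Z, X) = Mul(Rational(-1, 9), Pow(X, 2)) (Function('a')(Z, X) = Mul(Rational(-1, 9), Mul(X, X)) = Mul(Rational(-1, 9), Pow(X, 2)))
Function('H')(E) = Mul(-6, Pow(E, 2))
Mul(Function('a')(-3, -17), Function('H')(Mul(Mul(5, 1), -5))) = Mul(Mul(Rational(-1, 9), Pow(-17, 2)), Mul(-6, Pow(Mul(Mul(5, 1), -5), 2))) = Mul(Mul(Rational(-1, 9), 289), Mul(-6, Pow(Mul(5, -5), 2))) = Mul(Rational(-289, 9), Mul(-6, Pow(-25, 2))) = Mul(Rational(-289, 9), Mul(-6, 625)) = Mul(Rational(-289, 9), -3750) = Rational(361250, 3)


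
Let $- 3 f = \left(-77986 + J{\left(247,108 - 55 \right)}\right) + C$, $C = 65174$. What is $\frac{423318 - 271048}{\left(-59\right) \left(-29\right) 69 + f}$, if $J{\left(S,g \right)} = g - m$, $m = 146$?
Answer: $\frac{228405}{183541} \approx 1.2444$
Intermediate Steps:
$J{\left(S,g \right)} = -146 + g$ ($J{\left(S,g \right)} = g - 146 = -146 + g$)
$f = \frac{12905}{3}$ ($f = - \frac{\left(-77986 + \left(-146 + \left(108 - 55\right)\right)\right) + 65174}{3} = - \frac{\left(-77986 + \left(-146 + 53\right)\right) + 65174}{3} = - \frac{\left(-77986 - 93\right) + 65174}{3} = - \frac{-78079 + 65174}{3} = \left(- \frac{1}{3}\right) \left(-12905\right) = \frac{12905}{3} \approx 4301.7$)
$\frac{423318 - 271048}{\left(-59\right) \left(-29\right) 69 + f} = \frac{423318 - 271048}{\left(-59\right) \left(-29\right) 69 + \frac{12905}{3}} = \frac{152270}{1711 \cdot 69 + \frac{12905}{3}} = \frac{152270}{118059 + \frac{12905}{3}} = \frac{152270}{\frac{367082}{3}} = 152270 \cdot \frac{3}{367082} = \frac{228405}{183541}$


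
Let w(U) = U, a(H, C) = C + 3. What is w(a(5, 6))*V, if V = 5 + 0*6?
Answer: 45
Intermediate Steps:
a(H, C) = 3 + C
V = 5 (V = 5 + 0 = 5)
w(a(5, 6))*V = (3 + 6)*5 = 9*5 = 45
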